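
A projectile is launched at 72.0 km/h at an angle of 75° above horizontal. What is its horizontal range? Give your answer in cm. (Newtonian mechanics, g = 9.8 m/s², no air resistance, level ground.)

v₀ = 72.0 km/h × 0.2777777777777778 = 20.0 m/s
R = v₀² × sin(2θ) / g = 20.0² × sin(2 × 75°) / 9.8 = 400.0 × 0.5 / 9.8 = 20.4082 m
R = 20.4082 m / 0.01 = 2041 cm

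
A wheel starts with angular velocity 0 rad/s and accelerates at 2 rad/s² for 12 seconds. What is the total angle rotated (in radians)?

θ = ω₀t + ½αt² = 0×12 + ½×2×12² = 144.0 rad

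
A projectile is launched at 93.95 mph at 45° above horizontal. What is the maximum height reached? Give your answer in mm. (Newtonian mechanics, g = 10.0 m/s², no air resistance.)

v₀ = 93.95 mph × 0.44704 = 41.9994 m/s
H = v₀² × sin²(θ) / (2g) = 41.9994² × sin(45°)² / (2 × 10.0) = 1763.95 × 0.5 / 20.0 = 44.0988 m
H = 44.0988 m / 0.001 = 44100 mm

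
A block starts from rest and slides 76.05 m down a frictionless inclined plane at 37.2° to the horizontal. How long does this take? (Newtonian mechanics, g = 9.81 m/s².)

a = g sin(θ) = 9.81 × sin(37.2°) = 5.9311 m/s²
t = √(2d/a) = √(2 × 76.05 / 5.9311) = 5.06 s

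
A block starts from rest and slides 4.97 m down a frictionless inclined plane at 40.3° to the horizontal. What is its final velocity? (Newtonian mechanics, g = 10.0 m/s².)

a = g sin(θ) = 10.0 × sin(40.3°) = 6.4679 m/s²
v = √(2ad) = √(2 × 6.4679 × 4.97) = 8.02 m/s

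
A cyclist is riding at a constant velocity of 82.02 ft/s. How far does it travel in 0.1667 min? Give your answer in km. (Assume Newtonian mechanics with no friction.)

v = 82.02 ft/s × 0.3048 = 24.9997 m/s
t = 0.1667 min × 60.0 = 10.002 s
d = v × t = 24.9997 × 10.002 = 250.047 m
d = 250.047 m / 1000.0 = 0.25 km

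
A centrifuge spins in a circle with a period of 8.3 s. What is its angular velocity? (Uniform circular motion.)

ω = 2π/T = 2π/8.3 = 0.757 rad/s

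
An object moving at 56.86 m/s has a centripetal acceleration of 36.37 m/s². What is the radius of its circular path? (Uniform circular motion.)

r = v²/a_c = 56.86²/36.37 = 88.89 m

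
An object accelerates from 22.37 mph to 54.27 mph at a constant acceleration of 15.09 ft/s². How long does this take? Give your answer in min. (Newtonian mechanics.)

v₀ = 22.37 mph × 0.44704 = 10.0003 m/s
v = 54.27 mph × 0.44704 = 24.2609 m/s
a = 15.09 ft/s² × 0.3048 = 4.59943 m/s²
t = (v - v₀) / a = (24.2609 - 10.0003) / 4.59943 = 3.10051 s
t = 3.10051 s / 60.0 = 0.05168 min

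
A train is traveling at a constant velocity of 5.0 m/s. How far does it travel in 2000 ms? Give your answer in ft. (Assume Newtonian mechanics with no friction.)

t = 2000 ms × 0.001 = 2.0 s
d = v × t = 5.0 × 2.0 = 10.0 m
d = 10.0 m / 0.3048 = 32.81 ft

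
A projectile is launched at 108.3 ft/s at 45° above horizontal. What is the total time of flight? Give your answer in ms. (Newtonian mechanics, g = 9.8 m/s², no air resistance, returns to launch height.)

v₀ = 108.3 ft/s × 0.3048 = 33.0098 m/s
T = 2 × v₀ × sin(θ) / g = 2 × 33.0098 × sin(45°) / 9.8 = 2 × 33.0098 × 0.707107 / 9.8 = 4.76356 s
T = 4.76356 s / 0.001 = 4764 ms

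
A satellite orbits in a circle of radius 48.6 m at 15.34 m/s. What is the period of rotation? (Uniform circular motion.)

T = 2πr/v = 2π×48.6/15.34 = 19.91 s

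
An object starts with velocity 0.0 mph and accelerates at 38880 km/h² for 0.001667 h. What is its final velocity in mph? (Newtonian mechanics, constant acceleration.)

v₀ = 0.0 mph × 0.44704 = 0.0 m/s
a = 38880 km/h² × 7.716049382716049e-05 = 3.0 m/s²
t = 0.001667 h × 3600.0 = 6.0012 s
v = v₀ + a × t = 0.0 + 3.0 × 6.0012 = 18.0036 m/s
v = 18.0036 m/s / 0.44704 = 40.27 mph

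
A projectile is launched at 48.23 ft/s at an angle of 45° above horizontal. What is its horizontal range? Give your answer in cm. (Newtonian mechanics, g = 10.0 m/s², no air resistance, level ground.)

v₀ = 48.23 ft/s × 0.3048 = 14.7005 m/s
R = v₀² × sin(2θ) / g = 14.7005² × sin(2 × 45°) / 10.0 = 216.105 × 1.0 / 10.0 = 21.6105 m
R = 21.6105 m / 0.01 = 2161 cm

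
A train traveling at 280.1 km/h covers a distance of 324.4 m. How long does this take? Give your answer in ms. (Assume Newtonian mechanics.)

v = 280.1 km/h × 0.2777777777777778 = 77.8056 m/s
t = d / v = 324.4 / 77.8056 = 4.16937 s
t = 4.16937 s / 0.001 = 4169 ms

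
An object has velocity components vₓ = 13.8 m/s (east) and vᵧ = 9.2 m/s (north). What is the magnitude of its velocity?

|v| = √(vₓ² + vᵧ²) = √(13.8² + 9.2²) = √(275.08) = 16.59 m/s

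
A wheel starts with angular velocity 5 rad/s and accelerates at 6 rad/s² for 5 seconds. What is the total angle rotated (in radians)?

θ = ω₀t + ½αt² = 5×5 + ½×6×5² = 100.0 rad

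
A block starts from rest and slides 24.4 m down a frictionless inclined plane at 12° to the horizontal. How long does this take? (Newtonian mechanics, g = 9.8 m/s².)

a = g sin(θ) = 9.8 × sin(12°) = 2.0375 m/s²
t = √(2d/a) = √(2 × 24.4 / 2.0375) = 4.89 s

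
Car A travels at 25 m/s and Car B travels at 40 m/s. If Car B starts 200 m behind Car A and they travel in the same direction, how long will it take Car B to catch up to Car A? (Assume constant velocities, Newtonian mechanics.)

Relative speed: v_rel = 40 - 25 = 15 m/s
Time to catch: t = d₀/v_rel = 200/15 = 13.33 s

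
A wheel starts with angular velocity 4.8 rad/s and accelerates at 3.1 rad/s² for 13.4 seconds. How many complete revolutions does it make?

θ = ω₀t + ½αt² = 4.8×13.4 + ½×3.1×13.4² = 342.638 rad
Total revolutions = θ/(2π) = 342.638/(2π) = 54.53
Complete revolutions = ⌊54.53⌋ = 54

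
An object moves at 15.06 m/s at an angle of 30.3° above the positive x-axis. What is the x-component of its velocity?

vₓ = v cos(θ) = 15.06 × cos(30.3°) = 13.0 m/s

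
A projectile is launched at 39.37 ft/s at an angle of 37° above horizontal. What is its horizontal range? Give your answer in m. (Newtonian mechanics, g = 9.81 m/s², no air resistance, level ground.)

v₀ = 39.37 ft/s × 0.3048 = 12.0 m/s
R = v₀² × sin(2θ) / g = 12.0² × sin(2 × 37°) / 9.81 = 144.0 × 0.961262 / 9.81 = 14.11 m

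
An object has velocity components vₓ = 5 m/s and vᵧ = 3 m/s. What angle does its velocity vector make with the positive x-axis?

θ = arctan(vᵧ/vₓ) = arctan(3/5) = 30.96°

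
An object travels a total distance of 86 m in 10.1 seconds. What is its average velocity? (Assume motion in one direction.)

v_avg = Δd / Δt = 86 / 10.1 = 8.51 m/s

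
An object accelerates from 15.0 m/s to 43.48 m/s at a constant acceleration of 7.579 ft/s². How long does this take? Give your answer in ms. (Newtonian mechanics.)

a = 7.579 ft/s² × 0.3048 = 2.31008 m/s²
t = (v - v₀) / a = (43.48 - 15.0) / 2.31008 = 12.3286 s
t = 12.3286 s / 0.001 = 12330 ms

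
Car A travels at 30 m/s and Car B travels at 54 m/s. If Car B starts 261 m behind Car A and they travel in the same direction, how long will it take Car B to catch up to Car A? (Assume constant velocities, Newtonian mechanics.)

Relative speed: v_rel = 54 - 30 = 24 m/s
Time to catch: t = d₀/v_rel = 261/24 = 10.88 s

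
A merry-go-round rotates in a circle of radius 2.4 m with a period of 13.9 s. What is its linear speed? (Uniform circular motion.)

v = 2πr/T = 2π×2.4/13.9 = 1.08 m/s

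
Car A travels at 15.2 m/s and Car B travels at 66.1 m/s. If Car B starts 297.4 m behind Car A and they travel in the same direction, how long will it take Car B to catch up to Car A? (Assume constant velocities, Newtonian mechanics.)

Relative speed: v_rel = 66.1 - 15.2 = 50.9 m/s
Time to catch: t = d₀/v_rel = 297.4/50.9 = 5.84 s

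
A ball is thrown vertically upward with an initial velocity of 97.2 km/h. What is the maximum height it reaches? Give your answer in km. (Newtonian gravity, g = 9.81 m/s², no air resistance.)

v₀ = 97.2 km/h × 0.2777777777777778 = 27.0 m/s
h_max = v₀² / (2g) = 27.0² / (2 × 9.81) = 729.0 / 19.62 = 37.156 m
h_max = 37.156 m / 1000.0 = 0.03716 km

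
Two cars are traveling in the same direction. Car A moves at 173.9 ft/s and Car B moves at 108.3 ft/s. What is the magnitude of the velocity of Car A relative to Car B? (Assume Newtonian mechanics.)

v_rel = |v_A - v_B| = |173.9 - 108.3| = 65.6 ft/s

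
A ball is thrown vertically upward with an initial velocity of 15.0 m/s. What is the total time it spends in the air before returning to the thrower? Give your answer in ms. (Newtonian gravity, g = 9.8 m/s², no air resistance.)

t_total = 2 × v₀ / g = 2 × 15.0 / 9.8 = 3.06122 s
t_total = 3.06122 s / 0.001 = 3061 ms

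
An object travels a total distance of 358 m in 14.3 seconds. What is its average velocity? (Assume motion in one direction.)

v_avg = Δd / Δt = 358 / 14.3 = 25.03 m/s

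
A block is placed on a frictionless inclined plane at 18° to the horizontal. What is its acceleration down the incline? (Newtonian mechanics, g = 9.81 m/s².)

a = g sin(θ) = 9.81 × sin(18°) = 9.81 × 0.309 = 3.03 m/s²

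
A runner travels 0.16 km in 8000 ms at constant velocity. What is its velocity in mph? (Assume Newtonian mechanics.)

d = 0.16 km × 1000.0 = 160.0 m
t = 8000 ms × 0.001 = 8.0 s
v = d / t = 160.0 / 8.0 = 20.0 m/s
v = 20.0 m/s / 0.44704 = 44.74 mph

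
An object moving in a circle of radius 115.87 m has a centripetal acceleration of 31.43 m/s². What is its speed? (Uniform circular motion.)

v = √(a_c × r) = √(31.43 × 115.87) = 60.35 m/s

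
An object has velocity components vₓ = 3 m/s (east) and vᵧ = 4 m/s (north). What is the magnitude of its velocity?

|v| = √(vₓ² + vᵧ²) = √(3² + 4²) = √(25) = 5.0 m/s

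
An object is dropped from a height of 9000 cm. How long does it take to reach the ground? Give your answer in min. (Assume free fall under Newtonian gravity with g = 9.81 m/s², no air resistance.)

h = 9000 cm × 0.01 = 90.0 m
t = √(2h/g) = √(2 × 90.0 / 9.81) = 4.28353 s
t = 4.28353 s / 60.0 = 0.07139 min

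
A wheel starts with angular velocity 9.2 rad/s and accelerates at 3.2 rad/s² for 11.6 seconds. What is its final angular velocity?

ω = ω₀ + αt = 9.2 + 3.2 × 11.6 = 46.32 rad/s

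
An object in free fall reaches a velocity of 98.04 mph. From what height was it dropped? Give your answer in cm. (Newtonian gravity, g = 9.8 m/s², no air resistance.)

v = 98.04 mph × 0.44704 = 43.8278 m/s
h = v² / (2g) = 43.8278² / (2 × 9.8) = 98.0039 m
h = 98.0039 m / 0.01 = 9800 cm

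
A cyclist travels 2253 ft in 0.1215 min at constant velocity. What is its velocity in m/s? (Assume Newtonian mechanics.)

d = 2253 ft × 0.3048 = 686.714 m
t = 0.1215 min × 60.0 = 7.29 s
v = d / t = 686.714 / 7.29 = 94.2 m/s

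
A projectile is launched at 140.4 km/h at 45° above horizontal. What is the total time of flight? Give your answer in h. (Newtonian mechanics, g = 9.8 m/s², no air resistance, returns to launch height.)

v₀ = 140.4 km/h × 0.2777777777777778 = 39.0 m/s
T = 2 × v₀ × sin(θ) / g = 2 × 39.0 × sin(45°) / 9.8 = 2 × 39.0 × 0.707107 / 9.8 = 5.62799 s
T = 5.62799 s / 3600.0 = 0.001563 h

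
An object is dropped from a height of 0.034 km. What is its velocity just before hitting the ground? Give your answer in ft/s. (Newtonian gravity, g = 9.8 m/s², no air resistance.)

h = 0.034 km × 1000.0 = 34.0 m
v = √(2gh) = √(2 × 9.8 × 34.0) = 25.8147 m/s
v = 25.8147 m/s / 0.3048 = 84.69 ft/s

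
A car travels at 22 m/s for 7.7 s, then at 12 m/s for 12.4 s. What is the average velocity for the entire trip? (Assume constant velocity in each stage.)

d₁ = v₁t₁ = 22 × 7.7 = 169.4 m
d₂ = v₂t₂ = 12 × 12.4 = 148.8 m
d_total = 318.2 m, t_total = 20.1 s
v_avg = d_total/t_total = 318.2/20.1 = 15.83 m/s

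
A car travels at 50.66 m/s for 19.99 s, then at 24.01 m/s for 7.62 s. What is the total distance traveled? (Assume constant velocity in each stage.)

d₁ = v₁t₁ = 50.66 × 19.99 = 1012.6934 m
d₂ = v₂t₂ = 24.01 × 7.62 = 182.9562 m
d_total = 1012.6934 + 182.9562 = 1195.65 m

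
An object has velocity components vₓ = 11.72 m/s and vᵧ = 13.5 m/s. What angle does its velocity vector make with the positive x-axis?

θ = arctan(vᵧ/vₓ) = arctan(13.5/11.72) = 49.04°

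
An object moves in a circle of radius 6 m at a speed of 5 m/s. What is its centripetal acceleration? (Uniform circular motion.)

a_c = v²/r = 5²/6 = 25/6 = 4.17 m/s²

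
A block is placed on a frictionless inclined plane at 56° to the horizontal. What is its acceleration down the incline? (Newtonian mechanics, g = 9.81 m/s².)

a = g sin(θ) = 9.81 × sin(56°) = 9.81 × 0.829 = 8.13 m/s²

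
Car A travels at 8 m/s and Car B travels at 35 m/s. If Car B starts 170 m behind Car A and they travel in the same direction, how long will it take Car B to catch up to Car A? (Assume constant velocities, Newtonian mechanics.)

Relative speed: v_rel = 35 - 8 = 27 m/s
Time to catch: t = d₀/v_rel = 170/27 = 6.3 s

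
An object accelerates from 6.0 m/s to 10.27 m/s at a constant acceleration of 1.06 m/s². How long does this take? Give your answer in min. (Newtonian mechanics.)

t = (v - v₀) / a = (10.27 - 6.0) / 1.06 = 4.0283 s
t = 4.0283 s / 60.0 = 0.06714 min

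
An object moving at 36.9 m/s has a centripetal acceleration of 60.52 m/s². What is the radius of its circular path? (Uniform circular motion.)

r = v²/a_c = 36.9²/60.52 = 22.5 m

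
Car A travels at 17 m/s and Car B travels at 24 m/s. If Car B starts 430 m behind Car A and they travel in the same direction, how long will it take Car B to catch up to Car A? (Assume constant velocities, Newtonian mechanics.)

Relative speed: v_rel = 24 - 17 = 7 m/s
Time to catch: t = d₀/v_rel = 430/7 = 61.43 s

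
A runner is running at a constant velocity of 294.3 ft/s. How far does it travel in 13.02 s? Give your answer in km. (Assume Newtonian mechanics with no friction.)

v = 294.3 ft/s × 0.3048 = 89.7026 m/s
d = v × t = 89.7026 × 13.02 = 1167.93 m
d = 1167.93 m / 1000.0 = 1.168 km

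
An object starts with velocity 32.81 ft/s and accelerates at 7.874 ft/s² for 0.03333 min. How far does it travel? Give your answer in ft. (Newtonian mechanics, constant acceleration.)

v₀ = 32.81 ft/s × 0.3048 = 10.0005 m/s
a = 7.874 ft/s² × 0.3048 = 2.4 m/s²
t = 0.03333 min × 60.0 = 1.9998 s
d = v₀ × t + ½ × a × t² = 10.0005 × 1.9998 + 0.5 × 2.4 × 1.9998² = 24.798 m
d = 24.798 m / 0.3048 = 81.36 ft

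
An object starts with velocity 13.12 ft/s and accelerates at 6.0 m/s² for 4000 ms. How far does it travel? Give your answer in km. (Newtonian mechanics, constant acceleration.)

v₀ = 13.12 ft/s × 0.3048 = 3.99898 m/s
t = 4000 ms × 0.001 = 4.0 s
d = v₀ × t + ½ × a × t² = 3.99898 × 4.0 + 0.5 × 6.0 × 4.0² = 63.9959 m
d = 63.9959 m / 1000.0 = 0.064 km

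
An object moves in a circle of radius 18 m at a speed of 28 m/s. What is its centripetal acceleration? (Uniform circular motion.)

a_c = v²/r = 28²/18 = 784/18 = 43.56 m/s²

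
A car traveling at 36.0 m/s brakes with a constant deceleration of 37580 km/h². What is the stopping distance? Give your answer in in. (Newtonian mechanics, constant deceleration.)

a = 37580 km/h² × 7.716049382716049e-05 = 2.89969 m/s²
d = v₀² / (2a) = 36.0² / (2 × 2.89969) = 1296.0 / 5.79938 = 223.472 m
d = 223.472 m / 0.0254 = 8798 in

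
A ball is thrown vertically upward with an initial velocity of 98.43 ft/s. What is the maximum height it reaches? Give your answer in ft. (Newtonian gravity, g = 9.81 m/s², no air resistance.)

v₀ = 98.43 ft/s × 0.3048 = 30.0015 m/s
h_max = v₀² / (2g) = 30.0015² / (2 × 9.81) = 900.09 / 19.62 = 45.8761 m
h_max = 45.8761 m / 0.3048 = 150.5 ft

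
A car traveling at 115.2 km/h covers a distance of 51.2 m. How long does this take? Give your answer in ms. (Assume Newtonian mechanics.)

v = 115.2 km/h × 0.2777777777777778 = 32.0 m/s
t = d / v = 51.2 / 32.0 = 1.6 s
t = 1.6 s / 0.001 = 1600 ms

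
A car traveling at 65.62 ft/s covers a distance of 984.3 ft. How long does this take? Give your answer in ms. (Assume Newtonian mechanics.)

d = 984.3 ft × 0.3048 = 300.015 m
v = 65.62 ft/s × 0.3048 = 20.001 m/s
t = d / v = 300.015 / 20.001 = 15.0 s
t = 15.0 s / 0.001 = 15000 ms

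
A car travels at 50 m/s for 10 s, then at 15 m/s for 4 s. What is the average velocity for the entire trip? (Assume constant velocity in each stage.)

d₁ = v₁t₁ = 50 × 10 = 500 m
d₂ = v₂t₂ = 15 × 4 = 60 m
d_total = 560 m, t_total = 14 s
v_avg = d_total/t_total = 560/14 = 40.0 m/s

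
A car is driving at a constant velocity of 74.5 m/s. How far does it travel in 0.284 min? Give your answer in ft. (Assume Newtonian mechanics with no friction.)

t = 0.284 min × 60.0 = 17.04 s
d = v × t = 74.5 × 17.04 = 1269.48 m
d = 1269.48 m / 0.3048 = 4165 ft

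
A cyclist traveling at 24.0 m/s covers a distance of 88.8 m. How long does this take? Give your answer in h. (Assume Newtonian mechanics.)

t = d / v = 88.8 / 24.0 = 3.7 s
t = 3.7 s / 3600.0 = 0.001028 h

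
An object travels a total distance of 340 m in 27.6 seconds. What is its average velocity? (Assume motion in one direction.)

v_avg = Δd / Δt = 340 / 27.6 = 12.32 m/s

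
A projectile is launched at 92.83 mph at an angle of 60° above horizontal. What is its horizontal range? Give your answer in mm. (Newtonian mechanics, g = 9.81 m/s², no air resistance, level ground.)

v₀ = 92.83 mph × 0.44704 = 41.4987 m/s
R = v₀² × sin(2θ) / g = 41.4987² × sin(2 × 60°) / 9.81 = 1722.14 × 0.866025 / 9.81 = 152.03 m
R = 152.03 m / 0.001 = 152000 mm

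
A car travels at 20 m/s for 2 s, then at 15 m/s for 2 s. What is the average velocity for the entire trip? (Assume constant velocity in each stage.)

d₁ = v₁t₁ = 20 × 2 = 40 m
d₂ = v₂t₂ = 15 × 2 = 30 m
d_total = 70 m, t_total = 4 s
v_avg = d_total/t_total = 70/4 = 17.5 m/s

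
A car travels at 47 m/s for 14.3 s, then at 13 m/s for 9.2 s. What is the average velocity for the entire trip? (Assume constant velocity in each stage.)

d₁ = v₁t₁ = 47 × 14.3 = 672.1 m
d₂ = v₂t₂ = 13 × 9.2 = 119.6 m
d_total = 791.7 m, t_total = 23.5 s
v_avg = d_total/t_total = 791.7/23.5 = 33.69 m/s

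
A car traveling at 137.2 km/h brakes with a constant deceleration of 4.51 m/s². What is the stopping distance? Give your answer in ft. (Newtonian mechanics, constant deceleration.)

v₀ = 137.2 km/h × 0.2777777777777778 = 38.1111 m/s
d = v₀² / (2a) = 38.1111² / (2 × 4.51) = 1452.46 / 9.02 = 161.027 m
d = 161.027 m / 0.3048 = 528.3 ft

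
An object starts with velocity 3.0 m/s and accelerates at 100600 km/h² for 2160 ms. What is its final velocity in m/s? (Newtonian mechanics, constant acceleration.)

a = 100600 km/h² × 7.716049382716049e-05 = 7.76235 m/s²
t = 2160 ms × 0.001 = 2.16 s
v = v₀ + a × t = 3.0 + 7.76235 × 2.16 = 19.77 m/s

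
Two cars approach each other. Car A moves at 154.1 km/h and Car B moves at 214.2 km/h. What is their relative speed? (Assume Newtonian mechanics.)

v_rel = v_A + v_B = 154.1 + 214.2 = 368.3 km/h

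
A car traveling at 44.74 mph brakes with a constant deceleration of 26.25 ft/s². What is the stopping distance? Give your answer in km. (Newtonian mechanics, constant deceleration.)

v₀ = 44.74 mph × 0.44704 = 20.0006 m/s
a = 26.25 ft/s² × 0.3048 = 8.001 m/s²
d = v₀² / (2a) = 20.0006² / (2 × 8.001) = 400.024 / 16.002 = 24.9984 m
d = 24.9984 m / 1000.0 = 0.025 km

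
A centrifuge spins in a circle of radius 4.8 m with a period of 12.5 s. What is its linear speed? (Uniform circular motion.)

v = 2πr/T = 2π×4.8/12.5 = 2.41 m/s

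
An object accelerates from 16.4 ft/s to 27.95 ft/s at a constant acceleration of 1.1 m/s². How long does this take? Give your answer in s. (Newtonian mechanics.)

v₀ = 16.4 ft/s × 0.3048 = 4.99872 m/s
v = 27.95 ft/s × 0.3048 = 8.51916 m/s
t = (v - v₀) / a = (8.51916 - 4.99872) / 1.1 = 3.2 s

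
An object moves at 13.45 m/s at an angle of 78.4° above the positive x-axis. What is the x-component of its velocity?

vₓ = v cos(θ) = 13.45 × cos(78.4°) = 2.7 m/s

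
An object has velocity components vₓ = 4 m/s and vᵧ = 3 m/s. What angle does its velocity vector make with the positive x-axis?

θ = arctan(vᵧ/vₓ) = arctan(3/4) = 36.87°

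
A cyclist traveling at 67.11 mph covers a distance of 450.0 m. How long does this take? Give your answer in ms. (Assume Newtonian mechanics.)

v = 67.11 mph × 0.44704 = 30.0009 m/s
t = d / v = 450.0 / 30.0009 = 14.9996 s
t = 14.9996 s / 0.001 = 15000 ms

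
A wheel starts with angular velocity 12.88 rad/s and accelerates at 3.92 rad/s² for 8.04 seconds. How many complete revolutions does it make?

θ = ω₀t + ½αt² = 12.88×8.04 + ½×3.92×8.04² = 230.252736 rad
Total revolutions = θ/(2π) = 230.252736/(2π) = 36.65
Complete revolutions = ⌊36.65⌋ = 36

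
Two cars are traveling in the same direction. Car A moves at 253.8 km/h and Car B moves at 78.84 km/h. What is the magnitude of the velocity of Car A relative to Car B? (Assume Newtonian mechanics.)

v_rel = |v_A - v_B| = |253.8 - 78.84| = 174.96 km/h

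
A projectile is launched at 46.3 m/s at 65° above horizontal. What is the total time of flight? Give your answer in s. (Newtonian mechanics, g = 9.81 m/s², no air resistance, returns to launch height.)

T = 2 × v₀ × sin(θ) / g = 2 × 46.3 × sin(65°) / 9.81 = 2 × 46.3 × 0.906308 / 9.81 = 8.555 s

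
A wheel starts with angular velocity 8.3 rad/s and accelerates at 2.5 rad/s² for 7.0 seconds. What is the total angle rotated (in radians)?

θ = ω₀t + ½αt² = 8.3×7.0 + ½×2.5×7.0² = 119.35 rad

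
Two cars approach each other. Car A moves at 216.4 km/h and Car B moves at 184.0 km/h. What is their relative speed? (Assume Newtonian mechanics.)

v_rel = v_A + v_B = 216.4 + 184.0 = 400.4 km/h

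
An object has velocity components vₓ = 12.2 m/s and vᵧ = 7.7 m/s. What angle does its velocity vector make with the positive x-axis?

θ = arctan(vᵧ/vₓ) = arctan(7.7/12.2) = 32.26°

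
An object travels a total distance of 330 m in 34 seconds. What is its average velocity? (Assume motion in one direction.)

v_avg = Δd / Δt = 330 / 34 = 9.71 m/s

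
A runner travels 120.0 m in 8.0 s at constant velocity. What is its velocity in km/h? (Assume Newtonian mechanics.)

v = d / t = 120.0 / 8.0 = 15.0 m/s
v = 15.0 m/s / 0.2777777777777778 = 54.0 km/h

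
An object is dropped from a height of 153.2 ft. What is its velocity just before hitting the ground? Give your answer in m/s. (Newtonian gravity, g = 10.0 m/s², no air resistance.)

h = 153.2 ft × 0.3048 = 46.6954 m
v = √(2gh) = √(2 × 10.0 × 46.6954) = 30.56 m/s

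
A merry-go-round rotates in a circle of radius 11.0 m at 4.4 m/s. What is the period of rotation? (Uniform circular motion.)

T = 2πr/v = 2π×11.0/4.4 = 15.71 s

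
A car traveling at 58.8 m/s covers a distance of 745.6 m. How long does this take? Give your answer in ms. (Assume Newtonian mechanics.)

t = d / v = 745.6 / 58.8 = 12.6803 s
t = 12.6803 s / 0.001 = 12680 ms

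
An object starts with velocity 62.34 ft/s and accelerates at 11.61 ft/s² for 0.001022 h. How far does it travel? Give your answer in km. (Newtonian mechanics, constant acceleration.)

v₀ = 62.34 ft/s × 0.3048 = 19.0012 m/s
a = 11.61 ft/s² × 0.3048 = 3.53873 m/s²
t = 0.001022 h × 3600.0 = 3.6792 s
d = v₀ × t + ½ × a × t² = 19.0012 × 3.6792 + 0.5 × 3.53873 × 3.6792² = 93.8602 m
d = 93.8602 m / 1000.0 = 0.09386 km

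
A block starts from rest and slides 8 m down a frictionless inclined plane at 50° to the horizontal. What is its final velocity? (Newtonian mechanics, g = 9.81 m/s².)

a = g sin(θ) = 9.81 × sin(50°) = 7.5149 m/s²
v = √(2ad) = √(2 × 7.5149 × 8) = 10.97 m/s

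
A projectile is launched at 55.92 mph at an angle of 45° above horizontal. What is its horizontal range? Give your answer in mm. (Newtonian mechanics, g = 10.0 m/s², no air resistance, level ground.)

v₀ = 55.92 mph × 0.44704 = 24.9985 m/s
R = v₀² × sin(2θ) / g = 24.9985² × sin(2 × 45°) / 10.0 = 624.925 × 1.0 / 10.0 = 62.4925 m
R = 62.4925 m / 0.001 = 62490 mm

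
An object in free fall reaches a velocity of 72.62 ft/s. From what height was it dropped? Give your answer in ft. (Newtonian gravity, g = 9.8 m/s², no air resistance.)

v = 72.62 ft/s × 0.3048 = 22.1346 m/s
h = v² / (2g) = 22.1346² / (2 × 9.8) = 24.997 m
h = 24.997 m / 0.3048 = 82.01 ft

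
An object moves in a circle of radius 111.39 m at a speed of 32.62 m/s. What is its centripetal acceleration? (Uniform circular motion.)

a_c = v²/r = 32.62²/111.39 = 1064.0644/111.39 = 9.55 m/s²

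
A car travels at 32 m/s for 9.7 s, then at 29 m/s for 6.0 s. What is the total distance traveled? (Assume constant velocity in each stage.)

d₁ = v₁t₁ = 32 × 9.7 = 310.4 m
d₂ = v₂t₂ = 29 × 6.0 = 174.0 m
d_total = 310.4 + 174.0 = 484.4 m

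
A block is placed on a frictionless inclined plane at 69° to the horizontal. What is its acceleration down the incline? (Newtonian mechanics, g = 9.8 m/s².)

a = g sin(θ) = 9.8 × sin(69°) = 9.8 × 0.9336 = 9.15 m/s²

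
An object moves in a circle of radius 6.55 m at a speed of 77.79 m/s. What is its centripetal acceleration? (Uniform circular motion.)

a_c = v²/r = 77.79²/6.55 = 6051.2841/6.55 = 923.86 m/s²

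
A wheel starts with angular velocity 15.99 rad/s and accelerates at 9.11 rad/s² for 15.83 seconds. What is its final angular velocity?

ω = ω₀ + αt = 15.99 + 9.11 × 15.83 = 160.2 rad/s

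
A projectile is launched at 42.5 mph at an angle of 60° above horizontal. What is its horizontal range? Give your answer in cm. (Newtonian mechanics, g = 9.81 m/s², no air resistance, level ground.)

v₀ = 42.5 mph × 0.44704 = 18.9992 m/s
R = v₀² × sin(2θ) / g = 18.9992² × sin(2 × 60°) / 9.81 = 360.97 × 0.866025 / 9.81 = 31.8664 m
R = 31.8664 m / 0.01 = 3187 cm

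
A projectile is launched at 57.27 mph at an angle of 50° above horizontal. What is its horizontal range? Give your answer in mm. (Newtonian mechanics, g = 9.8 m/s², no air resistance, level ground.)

v₀ = 57.27 mph × 0.44704 = 25.602 m/s
R = v₀² × sin(2θ) / g = 25.602² × sin(2 × 50°) / 9.8 = 655.462 × 0.984808 / 9.8 = 65.8678 m
R = 65.8678 m / 0.001 = 65870 mm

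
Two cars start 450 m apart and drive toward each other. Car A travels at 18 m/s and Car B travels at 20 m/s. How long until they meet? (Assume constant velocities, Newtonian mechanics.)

Combined speed: v_combined = 18 + 20 = 38 m/s
Time to meet: t = d/v_combined = 450/38 = 11.84 s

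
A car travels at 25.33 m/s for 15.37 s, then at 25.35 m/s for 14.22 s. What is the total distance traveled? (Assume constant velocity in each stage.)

d₁ = v₁t₁ = 25.33 × 15.37 = 389.3221 m
d₂ = v₂t₂ = 25.35 × 14.22 = 360.477 m
d_total = 389.3221 + 360.477 = 749.8 m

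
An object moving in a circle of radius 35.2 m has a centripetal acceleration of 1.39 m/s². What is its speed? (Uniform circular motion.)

v = √(a_c × r) = √(1.39 × 35.2) = 6.99 m/s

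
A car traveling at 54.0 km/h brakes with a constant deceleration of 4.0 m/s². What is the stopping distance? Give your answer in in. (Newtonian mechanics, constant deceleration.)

v₀ = 54.0 km/h × 0.2777777777777778 = 15.0 m/s
d = v₀² / (2a) = 15.0² / (2 × 4.0) = 225.0 / 8.0 = 28.125 m
d = 28.125 m / 0.0254 = 1107 in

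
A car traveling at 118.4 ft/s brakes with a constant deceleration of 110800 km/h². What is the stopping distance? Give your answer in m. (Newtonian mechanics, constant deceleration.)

v₀ = 118.4 ft/s × 0.3048 = 36.0883 m/s
a = 110800 km/h² × 7.716049382716049e-05 = 8.54938 m/s²
d = v₀² / (2a) = 36.0883² / (2 × 8.54938) = 1302.37 / 17.0988 = 76.17 m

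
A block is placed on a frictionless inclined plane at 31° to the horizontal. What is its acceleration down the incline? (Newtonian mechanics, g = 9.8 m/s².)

a = g sin(θ) = 9.8 × sin(31°) = 9.8 × 0.515 = 5.05 m/s²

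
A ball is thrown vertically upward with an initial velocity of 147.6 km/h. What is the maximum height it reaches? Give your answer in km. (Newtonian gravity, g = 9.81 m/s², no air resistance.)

v₀ = 147.6 km/h × 0.2777777777777778 = 41.0 m/s
h_max = v₀² / (2g) = 41.0² / (2 × 9.81) = 1681.0 / 19.62 = 85.6779 m
h_max = 85.6779 m / 1000.0 = 0.08568 km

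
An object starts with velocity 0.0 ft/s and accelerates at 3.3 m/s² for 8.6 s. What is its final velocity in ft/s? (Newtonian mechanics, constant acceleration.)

v₀ = 0.0 ft/s × 0.3048 = 0.0 m/s
v = v₀ + a × t = 0.0 + 3.3 × 8.6 = 28.38 m/s
v = 28.38 m/s / 0.3048 = 93.11 ft/s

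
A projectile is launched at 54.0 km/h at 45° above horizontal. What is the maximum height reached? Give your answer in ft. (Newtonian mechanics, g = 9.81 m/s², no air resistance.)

v₀ = 54.0 km/h × 0.2777777777777778 = 15.0 m/s
H = v₀² × sin²(θ) / (2g) = 15.0² × sin(45°)² / (2 × 9.81) = 225.0 × 0.5 / 19.62 = 5.73394 m
H = 5.73394 m / 0.3048 = 18.81 ft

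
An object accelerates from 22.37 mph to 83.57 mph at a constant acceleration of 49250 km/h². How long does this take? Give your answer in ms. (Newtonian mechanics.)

v₀ = 22.37 mph × 0.44704 = 10.0003 m/s
v = 83.57 mph × 0.44704 = 37.3591 m/s
a = 49250 km/h² × 7.716049382716049e-05 = 3.80015 m/s²
t = (v - v₀) / a = (37.3591 - 10.0003) / 3.80015 = 7.1994 s
t = 7.1994 s / 0.001 = 7199 ms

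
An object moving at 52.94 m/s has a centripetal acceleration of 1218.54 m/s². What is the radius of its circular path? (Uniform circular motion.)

r = v²/a_c = 52.94²/1218.54 = 2.3 m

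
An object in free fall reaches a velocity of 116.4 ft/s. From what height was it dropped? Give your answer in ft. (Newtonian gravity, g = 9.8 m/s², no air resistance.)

v = 116.4 ft/s × 0.3048 = 35.4787 m/s
h = v² / (2g) = 35.4787² / (2 × 9.8) = 64.2213 m
h = 64.2213 m / 0.3048 = 210.7 ft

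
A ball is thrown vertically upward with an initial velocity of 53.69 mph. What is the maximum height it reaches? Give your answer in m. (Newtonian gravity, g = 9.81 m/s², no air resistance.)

v₀ = 53.69 mph × 0.44704 = 24.0016 m/s
h_max = v₀² / (2g) = 24.0016² / (2 × 9.81) = 576.077 / 19.62 = 29.36 m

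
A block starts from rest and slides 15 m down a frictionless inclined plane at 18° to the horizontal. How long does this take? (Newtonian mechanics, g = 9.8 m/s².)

a = g sin(θ) = 9.8 × sin(18°) = 3.0284 m/s²
t = √(2d/a) = √(2 × 15 / 3.0284) = 3.15 s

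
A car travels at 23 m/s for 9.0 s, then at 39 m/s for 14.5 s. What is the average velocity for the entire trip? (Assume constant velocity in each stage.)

d₁ = v₁t₁ = 23 × 9.0 = 207.0 m
d₂ = v₂t₂ = 39 × 14.5 = 565.5 m
d_total = 772.5 m, t_total = 23.5 s
v_avg = d_total/t_total = 772.5/23.5 = 32.87 m/s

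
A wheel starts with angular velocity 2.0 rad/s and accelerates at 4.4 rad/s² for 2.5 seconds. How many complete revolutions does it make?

θ = ω₀t + ½αt² = 2.0×2.5 + ½×4.4×2.5² = 18.75 rad
Total revolutions = θ/(2π) = 18.75/(2π) = 2.98
Complete revolutions = ⌊2.98⌋ = 2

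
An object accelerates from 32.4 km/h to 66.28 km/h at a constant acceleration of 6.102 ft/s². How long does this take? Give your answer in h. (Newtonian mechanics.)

v₀ = 32.4 km/h × 0.2777777777777778 = 9.0 m/s
v = 66.28 km/h × 0.2777777777777778 = 18.4111 m/s
a = 6.102 ft/s² × 0.3048 = 1.85989 m/s²
t = (v - v₀) / a = (18.4111 - 9.0) / 1.85989 = 5.06003 s
t = 5.06003 s / 3600.0 = 0.001406 h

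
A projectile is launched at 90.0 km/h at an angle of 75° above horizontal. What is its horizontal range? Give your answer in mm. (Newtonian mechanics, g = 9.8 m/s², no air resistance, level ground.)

v₀ = 90.0 km/h × 0.2777777777777778 = 25.0 m/s
R = v₀² × sin(2θ) / g = 25.0² × sin(2 × 75°) / 9.8 = 625.0 × 0.5 / 9.8 = 31.8878 m
R = 31.8878 m / 0.001 = 31890 mm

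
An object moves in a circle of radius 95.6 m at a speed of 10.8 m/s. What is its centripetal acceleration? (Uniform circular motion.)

a_c = v²/r = 10.8²/95.6 = 116.64/95.6 = 1.22 m/s²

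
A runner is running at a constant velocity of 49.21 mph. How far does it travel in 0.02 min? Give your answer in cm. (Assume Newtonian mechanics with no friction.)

v = 49.21 mph × 0.44704 = 21.9988 m/s
t = 0.02 min × 60.0 = 1.2 s
d = v × t = 21.9988 × 1.2 = 26.3986 m
d = 26.3986 m / 0.01 = 2640 cm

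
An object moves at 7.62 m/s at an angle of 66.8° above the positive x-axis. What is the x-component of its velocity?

vₓ = v cos(θ) = 7.62 × cos(66.8°) = 3.0 m/s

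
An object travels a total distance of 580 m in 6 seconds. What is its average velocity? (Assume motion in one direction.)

v_avg = Δd / Δt = 580 / 6 = 96.67 m/s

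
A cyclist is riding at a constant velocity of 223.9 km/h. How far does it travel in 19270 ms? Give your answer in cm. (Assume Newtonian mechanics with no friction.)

v = 223.9 km/h × 0.2777777777777778 = 62.1944 m/s
t = 19270 ms × 0.001 = 19.27 s
d = v × t = 62.1944 × 19.27 = 1198.49 m
d = 1198.49 m / 0.01 = 119800 cm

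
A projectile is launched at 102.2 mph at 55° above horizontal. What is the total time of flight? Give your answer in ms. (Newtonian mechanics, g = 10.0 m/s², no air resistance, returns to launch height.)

v₀ = 102.2 mph × 0.44704 = 45.6875 m/s
T = 2 × v₀ × sin(θ) / g = 2 × 45.6875 × sin(55°) / 10.0 = 2 × 45.6875 × 0.819152 / 10.0 = 7.485 s
T = 7.485 s / 0.001 = 7485 ms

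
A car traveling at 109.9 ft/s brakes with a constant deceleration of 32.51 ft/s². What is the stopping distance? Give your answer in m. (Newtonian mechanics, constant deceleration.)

v₀ = 109.9 ft/s × 0.3048 = 33.4975 m/s
a = 32.51 ft/s² × 0.3048 = 9.90905 m/s²
d = v₀² / (2a) = 33.4975² / (2 × 9.90905) = 1122.08 / 19.8181 = 56.62 m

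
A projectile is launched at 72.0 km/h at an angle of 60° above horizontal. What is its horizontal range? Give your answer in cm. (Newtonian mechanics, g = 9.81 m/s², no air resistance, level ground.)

v₀ = 72.0 km/h × 0.2777777777777778 = 20.0 m/s
R = v₀² × sin(2θ) / g = 20.0² × sin(2 × 60°) / 9.81 = 400.0 × 0.866025 / 9.81 = 35.3119 m
R = 35.3119 m / 0.01 = 3531 cm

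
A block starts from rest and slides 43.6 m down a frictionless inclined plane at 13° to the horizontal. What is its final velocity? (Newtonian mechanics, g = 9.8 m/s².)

a = g sin(θ) = 9.8 × sin(13°) = 2.2045 m/s²
v = √(2ad) = √(2 × 2.2045 × 43.6) = 13.86 m/s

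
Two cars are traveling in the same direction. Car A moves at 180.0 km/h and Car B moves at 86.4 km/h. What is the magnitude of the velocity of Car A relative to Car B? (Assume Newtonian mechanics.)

v_rel = |v_A - v_B| = |180.0 - 86.4| = 93.6 km/h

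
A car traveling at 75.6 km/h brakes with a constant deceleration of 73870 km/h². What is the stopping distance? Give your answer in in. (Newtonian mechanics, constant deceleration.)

v₀ = 75.6 km/h × 0.2777777777777778 = 21.0 m/s
a = 73870 km/h² × 7.716049382716049e-05 = 5.69985 m/s²
d = v₀² / (2a) = 21.0² / (2 × 5.69985) = 441.0 / 11.3997 = 38.6852 m
d = 38.6852 m / 0.0254 = 1523 in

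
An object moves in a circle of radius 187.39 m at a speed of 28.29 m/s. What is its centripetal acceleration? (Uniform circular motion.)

a_c = v²/r = 28.29²/187.39 = 800.3241/187.39 = 4.27 m/s²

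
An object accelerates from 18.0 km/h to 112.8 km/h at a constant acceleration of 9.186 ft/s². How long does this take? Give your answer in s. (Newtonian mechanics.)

v₀ = 18.0 km/h × 0.2777777777777778 = 5.0 m/s
v = 112.8 km/h × 0.2777777777777778 = 31.3333 m/s
a = 9.186 ft/s² × 0.3048 = 2.79989 m/s²
t = (v - v₀) / a = (31.3333 - 5.0) / 2.79989 = 9.405 s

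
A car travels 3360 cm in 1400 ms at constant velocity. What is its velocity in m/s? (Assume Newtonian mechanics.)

d = 3360 cm × 0.01 = 33.6 m
t = 1400 ms × 0.001 = 1.4 s
v = d / t = 33.6 / 1.4 = 24.0 m/s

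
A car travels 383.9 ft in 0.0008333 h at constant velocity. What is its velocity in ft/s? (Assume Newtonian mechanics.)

d = 383.9 ft × 0.3048 = 117.013 m
t = 0.0008333 h × 3600.0 = 2.99988 s
v = d / t = 117.013 / 2.99988 = 39.0059 m/s
v = 39.0059 m/s / 0.3048 = 128.0 ft/s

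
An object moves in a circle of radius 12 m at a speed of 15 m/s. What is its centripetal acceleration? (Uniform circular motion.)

a_c = v²/r = 15²/12 = 225/12 = 18.75 m/s²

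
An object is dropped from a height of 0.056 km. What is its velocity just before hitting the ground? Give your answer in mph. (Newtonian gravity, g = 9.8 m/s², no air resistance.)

h = 0.056 km × 1000.0 = 56.0 m
v = √(2gh) = √(2 × 9.8 × 56.0) = 33.13 m/s
v = 33.13 m/s / 0.44704 = 74.11 mph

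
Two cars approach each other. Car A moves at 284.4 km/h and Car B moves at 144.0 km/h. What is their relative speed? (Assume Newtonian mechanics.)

v_rel = v_A + v_B = 284.4 + 144.0 = 428.4 km/h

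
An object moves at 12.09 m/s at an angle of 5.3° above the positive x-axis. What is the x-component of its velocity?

vₓ = v cos(θ) = 12.09 × cos(5.3°) = 12.04 m/s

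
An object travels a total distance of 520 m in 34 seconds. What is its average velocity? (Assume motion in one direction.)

v_avg = Δd / Δt = 520 / 34 = 15.29 m/s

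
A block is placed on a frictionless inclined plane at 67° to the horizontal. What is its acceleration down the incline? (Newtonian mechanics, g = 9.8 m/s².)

a = g sin(θ) = 9.8 × sin(67°) = 9.8 × 0.9205 = 9.02 m/s²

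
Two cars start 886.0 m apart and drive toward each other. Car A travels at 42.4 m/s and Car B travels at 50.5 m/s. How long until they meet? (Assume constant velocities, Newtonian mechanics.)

Combined speed: v_combined = 42.4 + 50.5 = 92.9 m/s
Time to meet: t = d/v_combined = 886.0/92.9 = 9.54 s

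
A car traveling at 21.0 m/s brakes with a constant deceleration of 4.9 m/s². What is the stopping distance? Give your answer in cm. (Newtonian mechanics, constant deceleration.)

d = v₀² / (2a) = 21.0² / (2 × 4.9) = 441.0 / 9.8 = 45.0 m
d = 45.0 m / 0.01 = 4500 cm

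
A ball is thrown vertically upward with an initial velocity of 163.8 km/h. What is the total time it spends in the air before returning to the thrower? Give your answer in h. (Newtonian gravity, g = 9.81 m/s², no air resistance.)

v₀ = 163.8 km/h × 0.2777777777777778 = 45.5 m/s
t_total = 2 × v₀ / g = 2 × 45.5 / 9.81 = 9.27625 s
t_total = 9.27625 s / 3600.0 = 0.002577 h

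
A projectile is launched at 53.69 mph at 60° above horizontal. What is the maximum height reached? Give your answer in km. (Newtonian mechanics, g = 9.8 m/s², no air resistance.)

v₀ = 53.69 mph × 0.44704 = 24.0016 m/s
H = v₀² × sin²(θ) / (2g) = 24.0016² × sin(60°)² / (2 × 9.8) = 576.077 × 0.75 / 19.6 = 22.0438 m
H = 22.0438 m / 1000.0 = 0.02204 km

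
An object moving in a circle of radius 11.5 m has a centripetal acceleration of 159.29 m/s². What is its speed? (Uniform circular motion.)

v = √(a_c × r) = √(159.29 × 11.5) = 42.8 m/s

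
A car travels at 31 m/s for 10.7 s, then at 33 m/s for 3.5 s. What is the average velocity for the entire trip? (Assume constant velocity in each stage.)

d₁ = v₁t₁ = 31 × 10.7 = 331.7 m
d₂ = v₂t₂ = 33 × 3.5 = 115.5 m
d_total = 447.2 m, t_total = 14.2 s
v_avg = d_total/t_total = 447.2/14.2 = 31.49 m/s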